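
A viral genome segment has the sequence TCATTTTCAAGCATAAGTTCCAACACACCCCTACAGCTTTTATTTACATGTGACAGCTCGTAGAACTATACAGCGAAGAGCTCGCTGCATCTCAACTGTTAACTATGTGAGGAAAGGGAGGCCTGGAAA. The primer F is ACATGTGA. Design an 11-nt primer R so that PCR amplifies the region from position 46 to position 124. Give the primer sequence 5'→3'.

5'-AGGCCTCCCTT-3'

The product's 3' end on the top strand is position 124.
The reverse primer anneals to the top strand over positions 114–124, i.e. to AAGGGAGGCCT.
Its sequence written 5'→3' is the reverse complement: AGGCCTCCCTT.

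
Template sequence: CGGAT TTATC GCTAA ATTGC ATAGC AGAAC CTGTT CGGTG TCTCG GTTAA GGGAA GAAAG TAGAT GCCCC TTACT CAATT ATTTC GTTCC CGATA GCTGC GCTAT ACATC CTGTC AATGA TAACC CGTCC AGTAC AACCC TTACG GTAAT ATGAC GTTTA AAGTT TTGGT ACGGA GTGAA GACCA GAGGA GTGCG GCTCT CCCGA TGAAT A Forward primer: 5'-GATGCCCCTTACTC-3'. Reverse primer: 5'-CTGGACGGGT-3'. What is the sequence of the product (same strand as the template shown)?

The forward primer matches the template at positions 63–76.
Taking the reverse complement of CTGGACGGGT gives ACCCGTCCAG, found at positions 123–132 on the template; the primer anneals here to the top strand with its 3' end pointing upstream.
The product is the template from position 63 through 132 (70 bp).

5'-GATGCCCCTTACTCAATTATTTCGTTCCCGATAGCTGCGCTATACATCCTGTCAATGATAACCCGTCCAG-3'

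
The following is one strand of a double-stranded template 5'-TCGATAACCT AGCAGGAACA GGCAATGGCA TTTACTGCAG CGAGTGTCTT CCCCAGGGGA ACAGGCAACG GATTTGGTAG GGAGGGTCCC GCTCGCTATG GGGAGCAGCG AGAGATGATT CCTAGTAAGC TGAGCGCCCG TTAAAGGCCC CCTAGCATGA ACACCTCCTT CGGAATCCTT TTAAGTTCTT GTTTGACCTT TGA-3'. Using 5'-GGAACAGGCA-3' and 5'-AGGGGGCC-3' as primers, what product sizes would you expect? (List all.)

139 bp, 96 bp

The forward primer GGAACAGGCA matches the top strand at positions 15–24, 58–67.
The reverse primer's reverse complement is GGCCCCCT, matching at positions 146–153.
Each forward site pairs with the reverse site to give a product ending at position 153: sizes 139, 96 bp.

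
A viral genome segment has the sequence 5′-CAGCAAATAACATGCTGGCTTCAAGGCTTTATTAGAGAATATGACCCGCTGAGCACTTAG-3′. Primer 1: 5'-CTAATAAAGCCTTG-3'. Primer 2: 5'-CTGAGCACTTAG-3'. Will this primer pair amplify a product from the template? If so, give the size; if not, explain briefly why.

No product — the primers' 3' ends point away from each other.

Primer 1 (CTAATAAAGCCTTG) has reverse complement CAAGGCTTTATTAG, which matches the top strand at positions 22–35; primer 1 anneals to the top strand there with its 3' end pointing upstream toward position 22.
Primer 2 (CTGAGCACTTAG) matches the top strand directly at positions 49–60; it anneals to the bottom strand with its 3' end pointing downstream toward position 60.
The 3' ends diverge (primer 1 extends toward position 1, primer 2 toward position 60), so the primers never converge on a shared product.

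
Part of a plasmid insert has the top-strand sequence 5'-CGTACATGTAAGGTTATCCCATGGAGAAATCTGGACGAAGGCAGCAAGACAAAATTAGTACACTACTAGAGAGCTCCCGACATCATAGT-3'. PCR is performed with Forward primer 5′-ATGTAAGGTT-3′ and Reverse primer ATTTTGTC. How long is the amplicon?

Forward primer ATGTAAGGTT is found on the top strand at positions 6–15.
Reverse complement of the reverse primer: GACAAAAT. This occurs on the top strand at positions 48–55.
The product runs from position 6 to position 55, so its length is 55 − 6 + 1 = 50 bp.

50 bp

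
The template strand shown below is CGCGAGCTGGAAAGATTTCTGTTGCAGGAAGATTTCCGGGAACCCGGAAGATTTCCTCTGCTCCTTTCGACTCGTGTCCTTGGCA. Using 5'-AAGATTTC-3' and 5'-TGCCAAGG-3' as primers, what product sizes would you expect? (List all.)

74 bp, 57 bp, 38 bp

The forward primer AAGATTTC matches the top strand at positions 12–19, 29–36, 48–55.
The reverse primer's reverse complement is CCTTGGCA, matching at positions 78–85.
Each forward site pairs with the reverse site to give a product ending at position 85: sizes 74, 57, 38 bp.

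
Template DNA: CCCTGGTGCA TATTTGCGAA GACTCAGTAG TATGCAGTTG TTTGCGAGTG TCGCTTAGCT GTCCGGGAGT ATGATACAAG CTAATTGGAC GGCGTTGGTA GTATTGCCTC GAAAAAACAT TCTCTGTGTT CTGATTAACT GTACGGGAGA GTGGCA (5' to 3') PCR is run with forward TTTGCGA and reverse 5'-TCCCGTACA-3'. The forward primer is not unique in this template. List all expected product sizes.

The forward primer TTTGCGA matches the top strand at positions 13–19, 41–47.
The reverse primer's reverse complement is TGTACGGGA, matching at positions 140–148.
Each forward site pairs with the reverse site to give a product ending at position 148: sizes 136, 108 bp.

136 bp, 108 bp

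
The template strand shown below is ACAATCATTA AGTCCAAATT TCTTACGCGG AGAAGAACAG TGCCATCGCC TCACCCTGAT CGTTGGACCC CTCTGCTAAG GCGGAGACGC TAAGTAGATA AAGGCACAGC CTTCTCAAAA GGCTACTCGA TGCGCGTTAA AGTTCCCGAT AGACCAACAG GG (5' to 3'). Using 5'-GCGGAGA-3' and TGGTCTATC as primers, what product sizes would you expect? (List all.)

The forward primer GCGGAGA matches the top strand at positions 27–33, 81–87.
The reverse primer's reverse complement is GATAGACCA, matching at positions 148–156.
Each forward site pairs with the reverse site to give a product ending at position 156: sizes 130, 76 bp.

130 bp, 76 bp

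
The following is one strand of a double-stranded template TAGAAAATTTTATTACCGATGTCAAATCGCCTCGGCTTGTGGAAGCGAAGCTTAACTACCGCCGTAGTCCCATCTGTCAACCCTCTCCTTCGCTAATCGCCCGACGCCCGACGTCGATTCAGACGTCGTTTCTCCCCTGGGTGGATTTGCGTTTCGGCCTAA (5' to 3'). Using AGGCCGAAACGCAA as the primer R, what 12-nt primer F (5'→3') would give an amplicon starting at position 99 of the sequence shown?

The reverse primer's reverse complement TTGCGTTTCGGCCT matches the template at positions 147–160; the product starts at position 99.
The forward primer is identical to the top strand over positions 99–110: GCCCGACGCCCG.

5'-GCCCGACGCCCG-3'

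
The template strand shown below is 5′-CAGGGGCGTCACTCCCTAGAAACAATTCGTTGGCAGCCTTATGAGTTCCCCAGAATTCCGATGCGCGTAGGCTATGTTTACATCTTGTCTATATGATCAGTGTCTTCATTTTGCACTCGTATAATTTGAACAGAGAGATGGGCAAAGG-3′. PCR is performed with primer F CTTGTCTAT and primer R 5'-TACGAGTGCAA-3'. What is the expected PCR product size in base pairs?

The forward primer matches the template at positions 84–92.
Taking the reverse complement of TACGAGTGCAA gives TTGCACTCGTA, found at positions 111–121 on the template; the primer anneals here to the top strand with its 3' end pointing upstream.
Amplicon spans positions 84–121: 38 bp.

38 bp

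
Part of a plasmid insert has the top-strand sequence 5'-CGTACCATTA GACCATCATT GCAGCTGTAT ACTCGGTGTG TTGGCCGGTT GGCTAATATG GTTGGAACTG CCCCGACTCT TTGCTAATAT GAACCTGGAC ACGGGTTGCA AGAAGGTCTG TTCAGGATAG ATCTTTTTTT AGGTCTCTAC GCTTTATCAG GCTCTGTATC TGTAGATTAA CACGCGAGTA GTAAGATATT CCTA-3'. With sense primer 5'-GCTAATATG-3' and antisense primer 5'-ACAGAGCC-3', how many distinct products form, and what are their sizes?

The forward primer GCTAATATG matches the top strand at positions 52–60, 83–91.
The reverse primer's reverse complement is GGCTCTGT, matching at positions 160–167.
Each forward site pairs with the reverse site to give a product ending at position 167: sizes 116, 85 bp.

Two products: 116 bp, 85 bp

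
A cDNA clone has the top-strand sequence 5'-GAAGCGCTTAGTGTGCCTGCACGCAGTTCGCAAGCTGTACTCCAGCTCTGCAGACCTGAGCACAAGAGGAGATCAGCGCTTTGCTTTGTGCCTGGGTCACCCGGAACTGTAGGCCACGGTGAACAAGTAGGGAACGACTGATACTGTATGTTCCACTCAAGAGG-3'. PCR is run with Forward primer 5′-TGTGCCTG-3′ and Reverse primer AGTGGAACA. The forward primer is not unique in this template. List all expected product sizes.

146 bp, 71 bp

The forward primer TGTGCCTG matches the top strand at positions 12–19, 87–94.
The reverse primer's reverse complement is TGTTCCACT, matching at positions 149–157.
Each forward site pairs with the reverse site to give a product ending at position 157: sizes 146, 71 bp.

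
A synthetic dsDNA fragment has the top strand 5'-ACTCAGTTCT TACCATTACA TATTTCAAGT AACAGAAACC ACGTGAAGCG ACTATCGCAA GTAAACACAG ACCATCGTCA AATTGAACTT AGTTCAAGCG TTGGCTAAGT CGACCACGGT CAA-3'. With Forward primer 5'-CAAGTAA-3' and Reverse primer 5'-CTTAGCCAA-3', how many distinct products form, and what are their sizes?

Two products: 84 bp, 52 bp

The forward primer CAAGTAA matches the top strand at positions 26–32, 58–64.
The reverse primer's reverse complement is TTGGCTAAG, matching at positions 101–109.
Each forward site pairs with the reverse site to give a product ending at position 109: sizes 84, 52 bp.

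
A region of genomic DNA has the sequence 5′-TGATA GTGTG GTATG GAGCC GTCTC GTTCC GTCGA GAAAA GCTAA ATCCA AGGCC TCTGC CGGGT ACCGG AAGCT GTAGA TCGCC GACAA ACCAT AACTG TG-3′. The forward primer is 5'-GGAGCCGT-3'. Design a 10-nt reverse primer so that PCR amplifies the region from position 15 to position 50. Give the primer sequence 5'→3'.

5'-TGGATTTAGC-3'

The product's 3' end on the top strand is position 50.
The reverse primer anneals to the top strand over positions 41–50, i.e. to GCTAAATCCA.
Its sequence written 5'→3' is the reverse complement: TGGATTTAGC.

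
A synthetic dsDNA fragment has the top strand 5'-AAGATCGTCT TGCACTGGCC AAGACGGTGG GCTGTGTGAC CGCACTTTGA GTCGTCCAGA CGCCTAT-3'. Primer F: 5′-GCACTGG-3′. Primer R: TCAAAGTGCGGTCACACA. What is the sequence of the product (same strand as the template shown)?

Forward primer GCACTGG is found on the top strand at positions 12–18.
Taking the reverse complement of TCAAAGTGCGGTCACACA gives TGTGTGACCGCACTTTGA, found at positions 33–50 on the template; the primer anneals here to the top strand with its 3' end pointing upstream.
The product is the template from position 12 through 50 (39 bp).

5'-GCACTGGCCAAGACGGTGGGCTGTGTGACCGCACTTTGA-3'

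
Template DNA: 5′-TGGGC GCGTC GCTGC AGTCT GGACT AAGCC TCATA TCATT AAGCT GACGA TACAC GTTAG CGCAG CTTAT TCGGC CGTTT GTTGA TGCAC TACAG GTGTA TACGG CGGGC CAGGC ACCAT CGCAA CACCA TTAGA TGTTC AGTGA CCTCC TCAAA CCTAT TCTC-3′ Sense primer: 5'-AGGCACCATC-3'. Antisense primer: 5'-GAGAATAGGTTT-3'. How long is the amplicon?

Forward primer AGGCACCATC is found on the top strand at positions 112–121.
Reverse complement of the reverse primer: AAACCTATTCTC. This occurs on the top strand at positions 153–164.
The product runs from position 112 to position 164, so its length is 164 − 112 + 1 = 53 bp.

53 bp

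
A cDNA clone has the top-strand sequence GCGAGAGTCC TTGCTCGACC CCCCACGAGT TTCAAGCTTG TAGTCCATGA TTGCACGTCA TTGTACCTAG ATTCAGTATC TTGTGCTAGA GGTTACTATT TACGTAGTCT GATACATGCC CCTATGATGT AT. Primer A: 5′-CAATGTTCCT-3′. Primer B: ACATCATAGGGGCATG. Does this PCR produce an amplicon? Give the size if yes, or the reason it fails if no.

No product — primer A has no binding site in the template.

Primer A (CAATGTTCCT) does not match the top strand, and its reverse complement AGGAACATTG does not match either.
With no annealing site for primer A, no amplification occurs.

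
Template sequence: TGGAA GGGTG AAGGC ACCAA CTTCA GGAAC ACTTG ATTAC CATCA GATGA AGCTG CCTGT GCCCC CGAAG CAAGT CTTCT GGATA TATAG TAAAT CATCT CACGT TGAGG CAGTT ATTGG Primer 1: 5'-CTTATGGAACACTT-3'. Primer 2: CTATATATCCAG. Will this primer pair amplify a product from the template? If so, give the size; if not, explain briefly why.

No product — primer 1 has no binding site in the template.

Primer 1 (CTTATGGAACACTT) does not match the top strand, and its reverse complement AAGTGTTCCATAAG does not match either.
With no annealing site for primer 1, no amplification occurs.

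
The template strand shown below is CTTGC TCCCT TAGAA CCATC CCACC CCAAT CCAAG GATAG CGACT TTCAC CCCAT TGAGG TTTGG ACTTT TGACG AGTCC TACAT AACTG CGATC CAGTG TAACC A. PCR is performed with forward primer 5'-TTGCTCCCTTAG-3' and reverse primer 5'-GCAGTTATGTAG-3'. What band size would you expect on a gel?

90 bp

Forward primer TTGCTCCCTTAG is found on the top strand at positions 2–13.
The reverse primer's reverse complement is CTACATAACTGC, which matches the template at positions 80–91.
Amplicon spans positions 2–91: 90 bp.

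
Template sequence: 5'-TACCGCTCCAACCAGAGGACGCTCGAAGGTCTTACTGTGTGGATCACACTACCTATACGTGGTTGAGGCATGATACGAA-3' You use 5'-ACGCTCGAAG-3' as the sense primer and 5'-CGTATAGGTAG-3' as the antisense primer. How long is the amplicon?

Forward primer ACGCTCGAAG is found on the top strand at positions 19–28.
Taking the reverse complement of CGTATAGGTAG gives CTACCTATACG, found at positions 49–59 on the template; the primer anneals here to the top strand with its 3' end pointing upstream.
Product length = (reverse-primer end) − (forward-primer start) + 1 = 59 − 19 + 1 = 41 bp.

41 bp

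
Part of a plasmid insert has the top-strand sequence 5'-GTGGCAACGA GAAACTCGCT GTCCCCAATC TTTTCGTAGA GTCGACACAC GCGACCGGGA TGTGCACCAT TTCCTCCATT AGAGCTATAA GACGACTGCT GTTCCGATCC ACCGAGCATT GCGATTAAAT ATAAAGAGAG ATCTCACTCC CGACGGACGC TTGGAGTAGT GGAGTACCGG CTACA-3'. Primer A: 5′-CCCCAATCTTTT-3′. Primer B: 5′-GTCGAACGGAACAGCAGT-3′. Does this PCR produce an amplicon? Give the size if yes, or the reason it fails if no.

Primer B (GTCGAACGGAACAGCAGT) does not match the top strand, and its reverse complement ACTGCTGTTCCGTTCGAC does not match either.
With no annealing site for primer B, no amplification occurs.

No product — primer B has no binding site in the template.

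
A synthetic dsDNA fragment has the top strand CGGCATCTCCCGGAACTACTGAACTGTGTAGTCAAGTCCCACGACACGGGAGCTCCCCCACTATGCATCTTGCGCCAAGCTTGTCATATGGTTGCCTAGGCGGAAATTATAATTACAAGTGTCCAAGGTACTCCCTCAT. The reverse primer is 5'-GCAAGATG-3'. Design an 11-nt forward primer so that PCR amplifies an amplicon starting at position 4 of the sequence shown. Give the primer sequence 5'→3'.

5'-CATCTCCCGGA-3'

The reverse primer's reverse complement CATCTTGC matches the template at positions 66–73; the product starts at position 4.
The forward primer is identical to the top strand over positions 4–14: CATCTCCCGGA.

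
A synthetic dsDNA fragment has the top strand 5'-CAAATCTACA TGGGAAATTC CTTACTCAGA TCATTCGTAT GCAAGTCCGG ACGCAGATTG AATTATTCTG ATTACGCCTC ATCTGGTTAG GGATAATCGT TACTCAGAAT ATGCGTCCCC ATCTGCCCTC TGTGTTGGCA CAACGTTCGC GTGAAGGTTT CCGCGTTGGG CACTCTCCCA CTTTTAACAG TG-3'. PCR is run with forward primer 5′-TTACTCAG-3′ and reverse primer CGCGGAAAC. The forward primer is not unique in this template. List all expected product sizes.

144 bp, 66 bp

The forward primer TTACTCAG matches the top strand at positions 22–29, 100–107.
The reverse primer's reverse complement is GTTTCCGCG, matching at positions 157–165.
Each forward site pairs with the reverse site to give a product ending at position 165: sizes 144, 66 bp.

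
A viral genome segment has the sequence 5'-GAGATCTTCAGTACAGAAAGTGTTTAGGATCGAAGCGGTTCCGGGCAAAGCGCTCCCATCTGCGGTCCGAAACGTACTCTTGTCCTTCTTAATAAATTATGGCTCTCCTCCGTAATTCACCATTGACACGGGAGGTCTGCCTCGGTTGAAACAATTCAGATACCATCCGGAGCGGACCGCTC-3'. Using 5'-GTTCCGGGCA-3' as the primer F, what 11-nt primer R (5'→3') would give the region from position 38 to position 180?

The product's 3' end on the top strand is position 180.
The reverse primer anneals to the top strand over positions 170–180, i.e. to GAGCGGACCGC.
Its sequence written 5'→3' is the reverse complement: GCGGTCCGCTC.

5'-GCGGTCCGCTC-3'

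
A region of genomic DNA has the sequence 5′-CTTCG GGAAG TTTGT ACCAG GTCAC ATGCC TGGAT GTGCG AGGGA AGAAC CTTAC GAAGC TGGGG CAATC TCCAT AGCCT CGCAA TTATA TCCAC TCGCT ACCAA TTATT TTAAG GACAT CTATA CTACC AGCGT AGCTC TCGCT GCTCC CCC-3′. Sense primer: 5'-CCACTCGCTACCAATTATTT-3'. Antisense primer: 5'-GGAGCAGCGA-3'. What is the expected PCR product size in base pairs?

59 bp

Scanning the template, CCACTCGCTACCAATTATTT occurs at positions 92–111; this primer anneals to the bottom strand there with its 3' end pointing downstream.
The reverse primer's reverse complement is TCGCTGCTCC, which matches the template at positions 141–150.
Amplicon spans positions 92–150: 59 bp.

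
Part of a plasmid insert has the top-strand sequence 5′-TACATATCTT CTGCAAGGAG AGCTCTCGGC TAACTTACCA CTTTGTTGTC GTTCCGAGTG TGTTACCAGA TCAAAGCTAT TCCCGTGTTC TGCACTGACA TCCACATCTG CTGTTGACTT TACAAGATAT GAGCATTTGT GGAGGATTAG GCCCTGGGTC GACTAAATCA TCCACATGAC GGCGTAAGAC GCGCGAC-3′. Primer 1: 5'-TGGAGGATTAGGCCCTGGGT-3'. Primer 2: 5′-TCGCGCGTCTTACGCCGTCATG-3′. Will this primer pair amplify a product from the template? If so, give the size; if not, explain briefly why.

Yes — a 57 bp product.

Primer 1 (TGGAGGATTAGGCCCTGGGT) matches the top strand at positions 140–159; it acts as a forward primer.
Primer 2's reverse complement is CATGACGGCGTAAGACGCGCGA, matching the top strand at positions 175–196; it acts as a reverse primer.
The 3' ends face each other across positions 140–196, giving a 57 bp product.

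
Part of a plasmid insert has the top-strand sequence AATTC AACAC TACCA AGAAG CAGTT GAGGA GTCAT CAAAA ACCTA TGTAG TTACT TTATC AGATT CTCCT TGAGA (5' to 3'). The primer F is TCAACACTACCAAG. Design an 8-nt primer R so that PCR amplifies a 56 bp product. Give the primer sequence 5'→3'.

The forward primer binds at positions 4–17, so a 56 bp product ends at position 4 + 56 − 1 = 59.
The reverse primer anneals to the top strand over positions 52–59, i.e. to TACTTTAT.
Its sequence written 5'→3' is the reverse complement: ATAAAGTA.

5'-ATAAAGTA-3'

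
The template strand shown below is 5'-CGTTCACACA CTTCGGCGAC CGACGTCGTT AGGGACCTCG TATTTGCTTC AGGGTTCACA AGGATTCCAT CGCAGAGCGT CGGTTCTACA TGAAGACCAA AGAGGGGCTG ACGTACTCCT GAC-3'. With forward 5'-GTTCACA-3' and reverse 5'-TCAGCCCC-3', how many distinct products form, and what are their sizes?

The forward primer GTTCACA matches the top strand at positions 2–8, 54–60.
The reverse primer's reverse complement is GGGGCTGA, matching at positions 104–111.
Each forward site pairs with the reverse site to give a product ending at position 111: sizes 110, 58 bp.

Two products: 110 bp, 58 bp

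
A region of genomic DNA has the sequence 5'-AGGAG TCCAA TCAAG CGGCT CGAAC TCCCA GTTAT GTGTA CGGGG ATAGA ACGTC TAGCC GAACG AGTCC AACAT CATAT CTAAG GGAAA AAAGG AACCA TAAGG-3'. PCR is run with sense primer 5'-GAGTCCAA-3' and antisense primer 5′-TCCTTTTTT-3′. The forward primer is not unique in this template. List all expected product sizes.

The forward primer GAGTCCAA matches the top strand at positions 3–10, 65–72.
The reverse primer's reverse complement is AAAAAAGGA, matching at positions 88–96.
Each forward site pairs with the reverse site to give a product ending at position 96: sizes 94, 32 bp.

94 bp, 32 bp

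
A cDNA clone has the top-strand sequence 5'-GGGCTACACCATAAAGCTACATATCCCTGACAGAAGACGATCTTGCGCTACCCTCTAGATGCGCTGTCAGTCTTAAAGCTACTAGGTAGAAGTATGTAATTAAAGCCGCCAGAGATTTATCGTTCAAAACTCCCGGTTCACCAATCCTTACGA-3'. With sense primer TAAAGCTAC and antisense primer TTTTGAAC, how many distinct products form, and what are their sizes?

Two products: 118 bp, 56 bp

The forward primer TAAAGCTAC matches the top strand at positions 12–20, 74–82.
The reverse primer's reverse complement is GTTCAAAA, matching at positions 122–129.
Each forward site pairs with the reverse site to give a product ending at position 129: sizes 118, 56 bp.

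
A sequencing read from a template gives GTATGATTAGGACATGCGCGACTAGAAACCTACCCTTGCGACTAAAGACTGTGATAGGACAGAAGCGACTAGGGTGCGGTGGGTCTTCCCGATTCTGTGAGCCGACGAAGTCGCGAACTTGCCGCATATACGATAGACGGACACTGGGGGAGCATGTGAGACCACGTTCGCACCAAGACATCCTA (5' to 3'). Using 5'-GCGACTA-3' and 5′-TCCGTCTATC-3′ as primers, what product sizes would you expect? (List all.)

The forward primer GCGACTA matches the top strand at positions 18–24, 38–44, 65–71.
The reverse primer's reverse complement is GATAGACGGA, matching at positions 132–141.
Each forward site pairs with the reverse site to give a product ending at position 141: sizes 124, 104, 77 bp.

124 bp, 104 bp, 77 bp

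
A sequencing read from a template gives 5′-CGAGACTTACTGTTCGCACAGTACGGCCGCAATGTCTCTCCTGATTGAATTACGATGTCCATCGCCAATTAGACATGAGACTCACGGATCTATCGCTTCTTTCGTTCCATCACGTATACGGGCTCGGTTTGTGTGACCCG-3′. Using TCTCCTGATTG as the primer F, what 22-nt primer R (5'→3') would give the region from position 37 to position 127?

The product's 3' end on the top strand is position 127.
The reverse primer anneals to the top strand over positions 106–127, i.e. to TCCATCACGTATACGGGCTCGG.
Its sequence written 5'→3' is the reverse complement: CCGAGCCCGTATACGTGATGGA.

5'-CCGAGCCCGTATACGTGATGGA-3'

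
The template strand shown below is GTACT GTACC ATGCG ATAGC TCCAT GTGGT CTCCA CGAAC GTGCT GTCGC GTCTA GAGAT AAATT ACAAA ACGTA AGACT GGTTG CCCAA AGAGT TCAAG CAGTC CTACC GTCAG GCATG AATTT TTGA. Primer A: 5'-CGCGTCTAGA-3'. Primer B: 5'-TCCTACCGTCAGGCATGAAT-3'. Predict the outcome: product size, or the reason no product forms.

No product — both primers anneal to the same strand and extend in the same direction.

Primer A (CGCGTCTAGA) matches the top strand at positions 48–57 (3' end points downstream).
Primer B (TCCTACCGTCAGGCATGAAT) also matches the top strand directly, at positions 104–123 — its reverse complement ATTCATGCCTGACGGTAGGA is not present.
Both primers anneal to the bottom strand with 3' ends pointing the same way, so neither can prime synthesis back toward the other.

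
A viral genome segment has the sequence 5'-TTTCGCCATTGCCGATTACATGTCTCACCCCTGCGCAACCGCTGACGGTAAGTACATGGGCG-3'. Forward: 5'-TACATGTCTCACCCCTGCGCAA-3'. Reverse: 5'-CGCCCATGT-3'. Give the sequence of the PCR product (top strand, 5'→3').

Scanning the template, TACATGTCTCACCCCTGCGCAA occurs at positions 17–38; this primer anneals to the bottom strand there with its 3' end pointing downstream.
The reverse primer's reverse complement is ACATGGGCG, which matches the template at positions 54–62.
The product is the template from position 17 through 62 (46 bp).

5'-TACATGTCTCACCCCTGCGCAACCGCTGACGGTAAGTACATGGGCG-3'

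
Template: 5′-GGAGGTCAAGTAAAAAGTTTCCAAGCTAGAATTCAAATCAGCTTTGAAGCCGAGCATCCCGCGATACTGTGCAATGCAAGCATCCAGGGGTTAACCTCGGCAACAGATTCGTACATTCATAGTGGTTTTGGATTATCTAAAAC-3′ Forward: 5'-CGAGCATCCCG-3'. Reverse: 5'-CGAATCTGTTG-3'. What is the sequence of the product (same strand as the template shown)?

5'-CGAGCATCCCGCGATACTGTGCAATGCAAGCATCCAGGGGTTAACCTCGGCAACAGATTCG-3'

The forward primer matches the template at positions 51–61.
Taking the reverse complement of CGAATCTGTTG gives CAACAGATTCG, found at positions 101–111 on the template; the primer anneals here to the top strand with its 3' end pointing upstream.
The product is the template from position 51 through 111 (61 bp).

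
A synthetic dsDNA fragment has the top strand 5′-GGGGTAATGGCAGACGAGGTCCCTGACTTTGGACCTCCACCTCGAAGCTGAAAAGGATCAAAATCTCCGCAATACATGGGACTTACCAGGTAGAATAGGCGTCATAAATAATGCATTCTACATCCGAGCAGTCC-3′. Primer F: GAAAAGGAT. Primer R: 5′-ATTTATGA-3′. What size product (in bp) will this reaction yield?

60 bp

Forward primer GAAAAGGAT is found on the top strand at positions 50–58.
The reverse primer's reverse complement is TCATAAAT, which matches the template at positions 102–109.
Product length = (reverse-primer end) − (forward-primer start) + 1 = 109 − 50 + 1 = 60 bp.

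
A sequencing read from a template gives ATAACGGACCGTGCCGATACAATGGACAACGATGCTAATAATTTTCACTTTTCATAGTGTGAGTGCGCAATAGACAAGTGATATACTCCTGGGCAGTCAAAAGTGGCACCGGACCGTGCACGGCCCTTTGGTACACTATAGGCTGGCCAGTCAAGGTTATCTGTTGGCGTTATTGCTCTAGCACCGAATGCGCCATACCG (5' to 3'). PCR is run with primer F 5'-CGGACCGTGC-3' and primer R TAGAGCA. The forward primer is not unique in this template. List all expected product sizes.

The forward primer CGGACCGTGC matches the top strand at positions 5–14, 110–119.
The reverse primer's reverse complement is TGCTCTA, matching at positions 174–180.
Each forward site pairs with the reverse site to give a product ending at position 180: sizes 176, 71 bp.

176 bp, 71 bp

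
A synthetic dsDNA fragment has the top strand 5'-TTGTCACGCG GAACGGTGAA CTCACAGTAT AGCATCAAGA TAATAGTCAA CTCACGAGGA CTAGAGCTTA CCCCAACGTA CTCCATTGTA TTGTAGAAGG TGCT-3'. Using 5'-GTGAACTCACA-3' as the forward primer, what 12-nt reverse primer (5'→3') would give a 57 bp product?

The forward primer binds at positions 16–26, so a 57 bp product ends at position 16 + 57 − 1 = 72.
The reverse primer anneals to the top strand over positions 61–72, i.e. to CTAGAGCTTACC.
Its sequence written 5'→3' is the reverse complement: GGTAAGCTCTAG.

5'-GGTAAGCTCTAG-3'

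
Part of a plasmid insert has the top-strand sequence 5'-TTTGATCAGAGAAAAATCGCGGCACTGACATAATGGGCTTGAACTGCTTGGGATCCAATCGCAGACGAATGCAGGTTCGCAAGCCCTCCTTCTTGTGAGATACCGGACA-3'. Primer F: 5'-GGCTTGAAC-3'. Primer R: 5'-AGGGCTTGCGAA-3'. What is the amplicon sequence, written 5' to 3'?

5'-GGCTTGAACTGCTTGGGATCCAATCGCAGACGAATGCAGGTTCGCAAGCCCT-3'

The forward primer matches the template at positions 36–44.
Reverse complement of the reverse primer: TTCGCAAGCCCT. This occurs on the top strand at positions 76–87.
The product is the template from position 36 through 87 (52 bp).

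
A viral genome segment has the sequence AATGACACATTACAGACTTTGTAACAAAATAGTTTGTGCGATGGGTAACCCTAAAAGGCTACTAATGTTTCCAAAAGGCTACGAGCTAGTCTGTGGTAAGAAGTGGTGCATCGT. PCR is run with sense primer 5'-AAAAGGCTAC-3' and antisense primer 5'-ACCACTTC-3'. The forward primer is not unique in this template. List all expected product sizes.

55 bp, 35 bp

The forward primer AAAAGGCTAC matches the top strand at positions 53–62, 73–82.
The reverse primer's reverse complement is GAAGTGGT, matching at positions 100–107.
Each forward site pairs with the reverse site to give a product ending at position 107: sizes 55, 35 bp.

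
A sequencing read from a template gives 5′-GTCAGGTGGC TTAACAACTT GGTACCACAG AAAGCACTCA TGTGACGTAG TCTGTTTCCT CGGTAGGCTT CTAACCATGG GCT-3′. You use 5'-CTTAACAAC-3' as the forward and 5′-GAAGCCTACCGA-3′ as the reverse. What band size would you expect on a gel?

62 bp

The forward primer matches the template at positions 10–18.
Taking the reverse complement of GAAGCCTACCGA gives TCGGTAGGCTTC, found at positions 60–71 on the template; the primer anneals here to the top strand with its 3' end pointing upstream.
Amplicon spans positions 10–71: 62 bp.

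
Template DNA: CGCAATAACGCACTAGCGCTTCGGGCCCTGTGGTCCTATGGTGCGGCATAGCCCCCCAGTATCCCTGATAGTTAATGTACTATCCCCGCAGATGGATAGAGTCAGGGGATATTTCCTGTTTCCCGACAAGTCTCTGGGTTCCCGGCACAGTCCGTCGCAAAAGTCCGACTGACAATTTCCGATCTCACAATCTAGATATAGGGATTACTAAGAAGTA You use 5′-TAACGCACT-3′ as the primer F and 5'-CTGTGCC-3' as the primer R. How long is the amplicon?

145 bp

Scanning the template, TAACGCACT occurs at positions 6–14; this primer anneals to the bottom strand there with its 3' end pointing downstream.
Taking the reverse complement of CTGTGCC gives GGCACAG, found at positions 144–150 on the template; the primer anneals here to the top strand with its 3' end pointing upstream.
Product length = (reverse-primer end) − (forward-primer start) + 1 = 150 − 6 + 1 = 145 bp.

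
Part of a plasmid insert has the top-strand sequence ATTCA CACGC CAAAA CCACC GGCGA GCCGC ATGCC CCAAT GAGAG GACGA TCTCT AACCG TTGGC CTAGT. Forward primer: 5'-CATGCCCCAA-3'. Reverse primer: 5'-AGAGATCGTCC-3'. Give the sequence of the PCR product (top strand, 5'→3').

5'-CATGCCCCAATGAGAGGACGATCTCT-3'

The forward primer matches the template at positions 30–39.
The reverse primer's reverse complement is GGACGATCTCT, which matches the template at positions 45–55.
The product is the template from position 30 through 55 (26 bp).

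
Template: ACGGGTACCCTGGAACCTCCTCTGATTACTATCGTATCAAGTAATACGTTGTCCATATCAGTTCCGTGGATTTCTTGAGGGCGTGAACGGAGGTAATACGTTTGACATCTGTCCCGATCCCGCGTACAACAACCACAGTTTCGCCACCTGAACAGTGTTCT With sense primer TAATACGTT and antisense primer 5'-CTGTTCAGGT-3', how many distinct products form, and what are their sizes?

The forward primer TAATACGTT matches the top strand at positions 42–50, 94–102.
The reverse primer's reverse complement is ACCTGAACAG, matching at positions 146–155.
Each forward site pairs with the reverse site to give a product ending at position 155: sizes 114, 62 bp.

Two products: 114 bp, 62 bp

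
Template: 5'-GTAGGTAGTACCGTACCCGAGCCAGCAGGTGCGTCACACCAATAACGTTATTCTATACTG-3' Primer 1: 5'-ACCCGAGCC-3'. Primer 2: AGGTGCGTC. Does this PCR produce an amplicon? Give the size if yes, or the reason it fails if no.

Primer 1 (ACCCGAGCC) matches the top strand at positions 15–23 (3' end points downstream).
Primer 2 (AGGTGCGTC) also matches the top strand directly, at positions 27–35 — its reverse complement GACGCACCT is not present.
Both primers anneal to the bottom strand with 3' ends pointing the same way, so neither can prime synthesis back toward the other.

No product — both primers anneal to the same strand and extend in the same direction.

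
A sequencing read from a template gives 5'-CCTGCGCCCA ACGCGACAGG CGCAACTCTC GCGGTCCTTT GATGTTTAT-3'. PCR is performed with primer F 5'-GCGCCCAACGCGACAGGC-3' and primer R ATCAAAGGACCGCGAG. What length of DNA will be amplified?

Forward primer GCGCCCAACGCGACAGGC is found on the top strand at positions 4–21.
Taking the reverse complement of ATCAAAGGACCGCGAG gives CTCGCGGTCCTTTGAT, found at positions 28–43 on the template; the primer anneals here to the top strand with its 3' end pointing upstream.
The product runs from position 4 to position 43, so its length is 43 − 4 + 1 = 40 bp.

40 bp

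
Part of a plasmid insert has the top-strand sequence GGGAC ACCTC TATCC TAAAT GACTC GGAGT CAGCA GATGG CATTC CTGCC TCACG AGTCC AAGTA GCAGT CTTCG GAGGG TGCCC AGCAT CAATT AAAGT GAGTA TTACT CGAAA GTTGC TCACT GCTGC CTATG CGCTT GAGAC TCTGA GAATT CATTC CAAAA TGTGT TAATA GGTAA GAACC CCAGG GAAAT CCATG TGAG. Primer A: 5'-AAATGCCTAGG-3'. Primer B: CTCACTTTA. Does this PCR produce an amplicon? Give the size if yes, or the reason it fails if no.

No product — primer A has no binding site in the template.

Primer A (AAATGCCTAGG) does not match the top strand, and its reverse complement CCTAGGCATTT does not match either.
With no annealing site for primer A, no amplification occurs.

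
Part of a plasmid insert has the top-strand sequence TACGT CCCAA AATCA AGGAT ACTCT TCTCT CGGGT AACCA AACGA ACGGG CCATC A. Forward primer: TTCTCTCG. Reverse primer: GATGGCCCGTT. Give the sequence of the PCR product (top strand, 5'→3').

Scanning the template, TTCTCTCG occurs at positions 25–32; this primer anneals to the bottom strand there with its 3' end pointing downstream.
Reverse complement of the reverse primer: AACGGGCCATC. This occurs on the top strand at positions 45–55.
The product is the template from position 25 through 55 (31 bp).

5'-TTCTCTCGGGTAACCAAACGAACGGGCCATC-3'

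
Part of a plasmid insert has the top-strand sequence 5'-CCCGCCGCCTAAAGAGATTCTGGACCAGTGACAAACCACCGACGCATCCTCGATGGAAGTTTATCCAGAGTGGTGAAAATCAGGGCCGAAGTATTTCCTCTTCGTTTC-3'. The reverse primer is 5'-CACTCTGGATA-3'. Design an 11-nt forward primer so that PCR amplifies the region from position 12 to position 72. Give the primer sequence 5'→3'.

5'-AAGAGATTCTG-3'

The reverse primer's reverse complement TATCCAGAGTG matches the template at positions 62–72; the product starts at position 12.
The forward primer is identical to the top strand over positions 12–22: AAGAGATTCTG.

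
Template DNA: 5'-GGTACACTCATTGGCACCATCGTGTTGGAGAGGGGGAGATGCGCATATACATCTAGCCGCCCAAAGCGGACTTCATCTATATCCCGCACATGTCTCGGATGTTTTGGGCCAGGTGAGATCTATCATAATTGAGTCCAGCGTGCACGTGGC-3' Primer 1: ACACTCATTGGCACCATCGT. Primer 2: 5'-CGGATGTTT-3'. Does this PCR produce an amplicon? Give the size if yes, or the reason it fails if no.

No product — both primers anneal to the same strand and extend in the same direction.

Primer 1 (ACACTCATTGGCACCATCGT) matches the top strand at positions 4–23 (3' end points downstream).
Primer 2 (CGGATGTTT) also matches the top strand directly, at positions 96–104 — its reverse complement AAACATCCG is not present.
Both primers anneal to the bottom strand with 3' ends pointing the same way, so neither can prime synthesis back toward the other.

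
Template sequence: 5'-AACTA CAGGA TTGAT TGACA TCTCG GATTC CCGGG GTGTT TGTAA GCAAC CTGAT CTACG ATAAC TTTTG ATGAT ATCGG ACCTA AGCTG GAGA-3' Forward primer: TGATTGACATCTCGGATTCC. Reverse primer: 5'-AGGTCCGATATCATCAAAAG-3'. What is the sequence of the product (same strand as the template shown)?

5'-TGATTGACATCTCGGATTCCCGGGGTGTTTGTAAGCAACCTGATCTACGATAACTTTTGATGATATCGGACCT-3'

The forward primer matches the template at positions 12–31.
The reverse primer's reverse complement is CTTTTGATGATATCGGACCT, which matches the template at positions 65–84.
The product is the template from position 12 through 84 (73 bp).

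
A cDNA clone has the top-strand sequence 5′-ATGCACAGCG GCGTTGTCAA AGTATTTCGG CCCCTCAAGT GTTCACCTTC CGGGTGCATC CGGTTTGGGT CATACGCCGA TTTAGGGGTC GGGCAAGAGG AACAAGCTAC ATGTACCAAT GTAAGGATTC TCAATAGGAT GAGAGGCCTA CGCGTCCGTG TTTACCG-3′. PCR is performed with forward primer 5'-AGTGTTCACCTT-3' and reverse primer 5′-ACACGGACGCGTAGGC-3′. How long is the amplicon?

Forward primer AGTGTTCACCTT is found on the top strand at positions 38–49.
Reverse complement of the reverse primer: GCCTACGCGTCCGTGT. This occurs on the top strand at positions 146–161.
The product runs from position 38 to position 161, so its length is 161 − 38 + 1 = 124 bp.

124 bp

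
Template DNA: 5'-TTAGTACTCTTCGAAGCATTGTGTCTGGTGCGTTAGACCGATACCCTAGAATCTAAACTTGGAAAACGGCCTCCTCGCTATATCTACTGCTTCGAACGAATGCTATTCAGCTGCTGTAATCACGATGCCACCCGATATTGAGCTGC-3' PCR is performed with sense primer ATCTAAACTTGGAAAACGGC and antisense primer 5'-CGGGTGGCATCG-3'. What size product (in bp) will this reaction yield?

Forward primer ATCTAAACTTGGAAAACGGC is found on the top strand at positions 51–70.
Reverse complement of the reverse primer: CGATGCCACCCG. This occurs on the top strand at positions 123–134.
Product length = (reverse-primer end) − (forward-primer start) + 1 = 134 − 51 + 1 = 84 bp.

84 bp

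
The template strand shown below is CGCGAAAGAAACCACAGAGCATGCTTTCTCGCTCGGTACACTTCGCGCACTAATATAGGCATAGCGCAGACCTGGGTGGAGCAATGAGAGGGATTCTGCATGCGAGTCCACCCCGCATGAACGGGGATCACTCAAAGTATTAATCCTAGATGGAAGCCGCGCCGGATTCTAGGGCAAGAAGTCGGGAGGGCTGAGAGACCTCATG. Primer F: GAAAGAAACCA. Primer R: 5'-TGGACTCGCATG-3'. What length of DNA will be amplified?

Forward primer GAAAGAAACCA is found on the top strand at positions 4–14.
The reverse primer's reverse complement is CATGCGAGTCCA, which matches the template at positions 99–110.
The product runs from position 4 to position 110, so its length is 110 − 4 + 1 = 107 bp.

107 bp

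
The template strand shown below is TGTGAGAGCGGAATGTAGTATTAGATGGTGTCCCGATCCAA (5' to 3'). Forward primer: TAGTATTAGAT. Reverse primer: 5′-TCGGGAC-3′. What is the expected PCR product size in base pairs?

Scanning the template, TAGTATTAGAT occurs at positions 16–26; this primer anneals to the bottom strand there with its 3' end pointing downstream.
Reverse complement of the reverse primer: GTCCCGA. This occurs on the top strand at positions 30–36.
The product runs from position 16 to position 36, so its length is 36 − 16 + 1 = 21 bp.

21 bp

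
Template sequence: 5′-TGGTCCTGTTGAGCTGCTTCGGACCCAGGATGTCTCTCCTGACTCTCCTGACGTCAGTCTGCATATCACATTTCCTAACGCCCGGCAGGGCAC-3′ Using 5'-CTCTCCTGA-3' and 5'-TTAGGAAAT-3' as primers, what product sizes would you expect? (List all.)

The forward primer CTCTCCTGA matches the top strand at positions 34–42, 43–51.
The reverse primer's reverse complement is ATTTCCTAA, matching at positions 70–78.
Each forward site pairs with the reverse site to give a product ending at position 78: sizes 45, 36 bp.

45 bp, 36 bp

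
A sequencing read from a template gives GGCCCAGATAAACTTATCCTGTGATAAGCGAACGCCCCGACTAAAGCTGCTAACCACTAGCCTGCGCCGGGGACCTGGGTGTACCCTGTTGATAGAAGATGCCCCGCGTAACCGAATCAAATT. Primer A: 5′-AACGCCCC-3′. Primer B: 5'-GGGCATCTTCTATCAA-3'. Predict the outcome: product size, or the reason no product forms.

Yes — a 74 bp product.

Primer A (AACGCCCC) matches the top strand at positions 31–38; it acts as a forward primer.
Primer B's reverse complement is TTGATAGAAGATGCCC, matching the top strand at positions 89–104; it acts as a reverse primer.
The 3' ends face each other across positions 31–104, giving a 74 bp product.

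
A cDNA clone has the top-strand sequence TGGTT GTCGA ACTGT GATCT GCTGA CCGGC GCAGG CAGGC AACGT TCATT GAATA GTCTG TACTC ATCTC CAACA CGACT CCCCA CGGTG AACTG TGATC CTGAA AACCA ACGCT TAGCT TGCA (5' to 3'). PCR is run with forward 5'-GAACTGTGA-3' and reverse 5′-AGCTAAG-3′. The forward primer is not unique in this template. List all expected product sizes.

112 bp, 31 bp

The forward primer GAACTGTGA matches the top strand at positions 9–17, 90–98.
The reverse primer's reverse complement is CTTAGCT, matching at positions 114–120.
Each forward site pairs with the reverse site to give a product ending at position 120: sizes 112, 31 bp.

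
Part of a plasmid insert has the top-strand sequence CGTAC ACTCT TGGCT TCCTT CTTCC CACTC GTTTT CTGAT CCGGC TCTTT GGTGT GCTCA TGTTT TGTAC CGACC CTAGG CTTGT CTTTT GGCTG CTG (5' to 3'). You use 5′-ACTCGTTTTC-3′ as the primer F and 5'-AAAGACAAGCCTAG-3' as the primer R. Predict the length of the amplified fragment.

The forward primer matches the template at positions 27–36.
Reverse complement of the reverse primer: CTAGGCTTGTCTTT. This occurs on the top strand at positions 76–89.
The product runs from position 27 to position 89, so its length is 89 − 27 + 1 = 63 bp.

63 bp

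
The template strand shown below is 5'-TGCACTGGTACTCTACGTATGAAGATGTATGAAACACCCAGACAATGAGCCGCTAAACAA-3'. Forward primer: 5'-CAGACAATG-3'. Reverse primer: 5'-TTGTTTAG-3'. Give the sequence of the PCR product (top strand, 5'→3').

5'-CAGACAATGAGCCGCTAAACAA-3'

The forward primer matches the template at positions 39–47.
Taking the reverse complement of TTGTTTAG gives CTAAACAA, found at positions 53–60 on the template; the primer anneals here to the top strand with its 3' end pointing upstream.
The product is the template from position 39 through 60 (22 bp).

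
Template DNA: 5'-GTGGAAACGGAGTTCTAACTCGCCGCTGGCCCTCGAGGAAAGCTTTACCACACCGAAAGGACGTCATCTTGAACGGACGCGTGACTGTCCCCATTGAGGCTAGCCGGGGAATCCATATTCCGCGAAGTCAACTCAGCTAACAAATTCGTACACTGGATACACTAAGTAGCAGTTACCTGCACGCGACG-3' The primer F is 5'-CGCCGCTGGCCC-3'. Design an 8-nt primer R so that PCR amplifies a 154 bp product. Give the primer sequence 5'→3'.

The forward primer binds at positions 21–32, so a 154 bp product ends at position 21 + 154 − 1 = 174.
The reverse primer anneals to the top strand over positions 167–174, i.e. to TAGCAGTT.
Its sequence written 5'→3' is the reverse complement: AACTGCTA.

5'-AACTGCTA-3'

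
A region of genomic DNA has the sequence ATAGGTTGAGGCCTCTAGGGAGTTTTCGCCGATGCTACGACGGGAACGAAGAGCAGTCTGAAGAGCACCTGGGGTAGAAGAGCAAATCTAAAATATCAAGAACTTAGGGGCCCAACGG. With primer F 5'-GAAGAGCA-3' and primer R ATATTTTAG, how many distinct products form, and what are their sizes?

The forward primer GAAGAGCA matches the top strand at positions 48–55, 60–67, 77–84.
The reverse primer's reverse complement is CTAAAATAT, matching at positions 88–96.
Each forward site pairs with the reverse site to give a product ending at position 96: sizes 49, 37, 20 bp.

Three products: 49 bp, 37 bp, 20 bp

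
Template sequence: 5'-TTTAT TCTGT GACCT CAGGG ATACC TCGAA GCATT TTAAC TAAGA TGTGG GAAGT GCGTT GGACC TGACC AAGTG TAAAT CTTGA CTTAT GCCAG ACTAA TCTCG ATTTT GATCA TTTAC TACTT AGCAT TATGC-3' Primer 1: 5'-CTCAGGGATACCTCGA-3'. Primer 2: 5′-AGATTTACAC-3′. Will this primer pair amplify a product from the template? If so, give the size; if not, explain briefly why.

Primer 1 (CTCAGGGATACCTCGA) matches the top strand at positions 14–29; it acts as a forward primer.
Primer 2's reverse complement is GTGTAAATCT, matching the top strand at positions 73–82; it acts as a reverse primer.
The 3' ends face each other across positions 14–82, giving a 69 bp product.

Yes — a 69 bp product.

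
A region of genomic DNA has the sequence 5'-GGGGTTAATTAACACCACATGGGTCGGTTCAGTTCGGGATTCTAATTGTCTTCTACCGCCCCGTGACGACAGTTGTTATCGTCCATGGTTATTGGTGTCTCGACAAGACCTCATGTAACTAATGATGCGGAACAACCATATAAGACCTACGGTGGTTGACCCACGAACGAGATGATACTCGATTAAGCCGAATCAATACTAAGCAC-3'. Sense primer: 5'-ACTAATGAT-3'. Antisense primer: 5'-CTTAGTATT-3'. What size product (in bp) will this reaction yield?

Forward primer ACTAATGAT is found on the top strand at positions 118–126.
The reverse primer's reverse complement is AATACTAAG, which matches the template at positions 195–203.
The product runs from position 118 to position 203, so its length is 203 − 118 + 1 = 86 bp.

86 bp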